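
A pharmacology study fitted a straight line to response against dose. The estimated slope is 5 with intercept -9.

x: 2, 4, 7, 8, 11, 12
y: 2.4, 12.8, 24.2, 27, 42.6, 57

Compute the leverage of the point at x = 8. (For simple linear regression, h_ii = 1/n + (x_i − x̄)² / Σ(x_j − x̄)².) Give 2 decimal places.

h = 0.17

x̄ = (2 + 4 + 7 + 8 + 11 + 12)/6 = 7.33333
Σ(x − x̄)² = 28.4444 + 11.1111 + 0.111111 + 0.444444 + 13.4444 + 21.7778 = 75.3333
h = 1/6 + (0.666667)²/75.3333 = 0.166667 + 0.00589971 = 0.17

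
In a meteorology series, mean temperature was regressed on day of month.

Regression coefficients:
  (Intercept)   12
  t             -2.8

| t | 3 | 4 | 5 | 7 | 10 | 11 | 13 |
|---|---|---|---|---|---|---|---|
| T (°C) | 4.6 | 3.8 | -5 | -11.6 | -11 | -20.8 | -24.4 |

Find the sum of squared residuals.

t=3: ŷ = 12 − 2.8·3 = 3.6; e = 4.6 − 3.6 = 1
t=4: ŷ = 12 − 2.8·4 = 0.8; e = 3.8 − 0.8 = 3
t=5: ŷ = 12 − 2.8·5 = -2; e = -5 − (-2) = -3
t=7: ŷ = 12 − 2.8·7 = -7.6; e = -11.6 − (-7.6) = -4
t=10: ŷ = 12 − 2.8·10 = -16; e = -11 − (-16) = 5
t=11: ŷ = 12 − 2.8·11 = -18.8; e = -20.8 − (-18.8) = -2
t=13: ŷ = 12 − 2.8·13 = -24.4; e = -24.4 − (-24.4) = 0
SSE = 1 + 9 + 9 + 16 + 25 + 4 + 0 = 64

SSE = 64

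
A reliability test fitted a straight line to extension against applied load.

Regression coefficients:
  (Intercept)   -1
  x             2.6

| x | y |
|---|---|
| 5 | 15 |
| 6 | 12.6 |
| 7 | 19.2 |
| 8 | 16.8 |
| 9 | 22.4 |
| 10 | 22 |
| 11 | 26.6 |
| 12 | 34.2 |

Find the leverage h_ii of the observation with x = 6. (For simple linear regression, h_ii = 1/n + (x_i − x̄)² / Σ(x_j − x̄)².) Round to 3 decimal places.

x̄ = (5 + 6 + 7 + 8 + 9 + 10 + 11 + 12)/8 = 8.5
Σ(x − x̄)² = 12.25 + 6.25 + 2.25 + 0.25 + 0.25 + 2.25 + 6.25 + 12.25 = 42
h = 1/8 + (-2.5)²/42 = 0.125 + 0.14881 = 0.274

h = 0.274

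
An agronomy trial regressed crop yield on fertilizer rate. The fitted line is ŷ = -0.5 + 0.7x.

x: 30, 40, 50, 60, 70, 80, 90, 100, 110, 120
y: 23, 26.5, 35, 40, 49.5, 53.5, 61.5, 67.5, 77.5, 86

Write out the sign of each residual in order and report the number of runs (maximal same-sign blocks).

7 runs

x=30: ŷ = -0.5 + 0.7·30 = 20.5; e = 23 − 20.5 = 2.5
x=40: ŷ = -0.5 + 0.7·40 = 27.5; e = 26.5 − 27.5 = -1
x=50: ŷ = -0.5 + 0.7·50 = 34.5; e = 35 − 34.5 = 0.5
x=60: ŷ = -0.5 + 0.7·60 = 41.5; e = 40 − 41.5 = -1.5
x=70: ŷ = -0.5 + 0.7·70 = 48.5; e = 49.5 − 48.5 = 1
x=80: ŷ = -0.5 + 0.7·80 = 55.5; e = 53.5 − 55.5 = -2
x=90: ŷ = -0.5 + 0.7·90 = 62.5; e = 61.5 − 62.5 = -1
x=100: ŷ = -0.5 + 0.7·100 = 69.5; e = 67.5 − 69.5 = -2
x=110: ŷ = -0.5 + 0.7·110 = 76.5; e = 77.5 − 76.5 = 1
x=120: ŷ = -0.5 + 0.7·120 = 83.5; e = 86 − 83.5 = 2.5
Signs: + − + − + − − − + +
Runs: +×1, −×1, +×1, −×1, +×1, −×3, +×2 → 7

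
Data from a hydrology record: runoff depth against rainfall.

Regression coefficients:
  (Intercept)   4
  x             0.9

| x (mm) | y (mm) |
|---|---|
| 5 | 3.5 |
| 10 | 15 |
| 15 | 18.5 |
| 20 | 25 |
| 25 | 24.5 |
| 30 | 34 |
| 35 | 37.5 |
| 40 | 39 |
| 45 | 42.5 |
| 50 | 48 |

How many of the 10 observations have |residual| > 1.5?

7

x=5: ŷ = 4 + 0.9·5 = 8.5; r = 3.5 − 8.5 = -5
x=10: ŷ = 4 + 0.9·10 = 13; r = 15 − 13 = 2
x=15: ŷ = 4 + 0.9·15 = 17.5; r = 18.5 − 17.5 = 1
x=20: ŷ = 4 + 0.9·20 = 22; r = 25 − 22 = 3
x=25: ŷ = 4 + 0.9·25 = 26.5; r = 24.5 − 26.5 = -2
x=30: ŷ = 4 + 0.9·30 = 31; r = 34 − 31 = 3
x=35: ŷ = 4 + 0.9·35 = 35.5; r = 37.5 − 35.5 = 2
x=40: ŷ = 4 + 0.9·40 = 40; r = 39 − 40 = -1
x=45: ŷ = 4 + 0.9·45 = 44.5; r = 42.5 − 44.5 = -2
x=50: ŷ = 4 + 0.9·50 = 49; r = 48 − 49 = -1
|r| > 1.5: x=5 (|r|=5), x=10 (|r|=2), x=20 (|r|=3), x=25 (|r|=2), x=30 (|r|=3), x=35 (|r|=2), x=45 (|r|=2) → 7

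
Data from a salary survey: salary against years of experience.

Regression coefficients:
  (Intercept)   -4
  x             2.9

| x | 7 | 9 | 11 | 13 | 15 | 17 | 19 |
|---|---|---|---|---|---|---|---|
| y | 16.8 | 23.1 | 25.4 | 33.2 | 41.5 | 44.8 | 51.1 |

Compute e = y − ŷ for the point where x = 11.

e = -2.5

ŷ = -4 + 2.9·11 = 27.9
e = 25.4 − 27.9 = -2.5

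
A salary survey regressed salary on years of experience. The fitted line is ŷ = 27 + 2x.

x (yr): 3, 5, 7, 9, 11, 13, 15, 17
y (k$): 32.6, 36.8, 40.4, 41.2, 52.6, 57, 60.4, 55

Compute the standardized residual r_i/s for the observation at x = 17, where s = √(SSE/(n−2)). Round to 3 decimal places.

-1.536

x=3: ŷ = 27 + 2·3 = 33; r = 32.6 − 33 = -0.4
x=5: ŷ = 27 + 2·5 = 37; r = 36.8 − 37 = -0.2
x=7: ŷ = 27 + 2·7 = 41; r = 40.4 − 41 = -0.6
x=9: ŷ = 27 + 2·9 = 45; r = 41.2 − 45 = -3.8
x=11: ŷ = 27 + 2·11 = 49; r = 52.6 − 49 = 3.6
x=13: ŷ = 27 + 2·13 = 53; r = 57 − 53 = 4
x=15: ŷ = 27 + 2·15 = 57; r = 60.4 − 57 = 3.4
x=17: ŷ = 27 + 2·17 = 61; r = 55 − 61 = -6
SSE = 0.16 + 0.04 + 0.36 + 14.44 + 12.96 + 16 + 11.56 + 36 = 91.52
s = √(91.52/6) = 3.90555
r/s = -6 / 3.90555 = -1.536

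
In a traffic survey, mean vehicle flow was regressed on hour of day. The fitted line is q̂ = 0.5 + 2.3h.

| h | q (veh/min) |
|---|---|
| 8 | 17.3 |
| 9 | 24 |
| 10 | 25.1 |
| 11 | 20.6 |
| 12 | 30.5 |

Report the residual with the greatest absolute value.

e = -5.2

h=8: q̂ = 0.5 + 2.3·8 = 18.9; e = 17.3 − 18.9 = -1.6
h=9: q̂ = 0.5 + 2.3·9 = 21.2; e = 24 − 21.2 = 2.8
h=10: q̂ = 0.5 + 2.3·10 = 23.5; e = 25.1 − 23.5 = 1.6
h=11: q̂ = 0.5 + 2.3·11 = 25.8; e = 20.6 − 25.8 = -5.2
h=12: q̂ = 0.5 + 2.3·12 = 28.1; e = 30.5 − 28.1 = 2.4
Largest |e| is 5.2 at h = 11, residual -5.2.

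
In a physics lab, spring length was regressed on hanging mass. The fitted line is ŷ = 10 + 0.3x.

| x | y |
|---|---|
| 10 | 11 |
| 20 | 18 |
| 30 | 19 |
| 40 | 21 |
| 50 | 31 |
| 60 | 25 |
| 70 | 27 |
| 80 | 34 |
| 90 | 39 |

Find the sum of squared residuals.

x=10: ŷ = 10 + 0.3·10 = 13; e = 11 − 13 = -2
x=20: ŷ = 10 + 0.3·20 = 16; e = 18 − 16 = 2
x=30: ŷ = 10 + 0.3·30 = 19; e = 19 − 19 = 0
x=40: ŷ = 10 + 0.3·40 = 22; e = 21 − 22 = -1
x=50: ŷ = 10 + 0.3·50 = 25; e = 31 − 25 = 6
x=60: ŷ = 10 + 0.3·60 = 28; e = 25 − 28 = -3
x=70: ŷ = 10 + 0.3·70 = 31; e = 27 − 31 = -4
x=80: ŷ = 10 + 0.3·80 = 34; e = 34 − 34 = 0
x=90: ŷ = 10 + 0.3·90 = 37; e = 39 − 37 = 2
SSE = 4 + 4 + 0 + 1 + 36 + 9 + 16 + 0 + 4 = 74

SSE = 74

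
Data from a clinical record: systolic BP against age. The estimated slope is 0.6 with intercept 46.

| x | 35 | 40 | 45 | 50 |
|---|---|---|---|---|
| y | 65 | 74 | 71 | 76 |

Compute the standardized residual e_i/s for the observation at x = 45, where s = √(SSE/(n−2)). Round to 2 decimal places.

-0.58

x=35: ŷ = 46 + 0.6·35 = 67; e = 65 − 67 = -2
x=40: ŷ = 46 + 0.6·40 = 70; e = 74 − 70 = 4
x=45: ŷ = 46 + 0.6·45 = 73; e = 71 − 73 = -2
x=50: ŷ = 46 + 0.6·50 = 76; e = 76 − 76 = 0
SSE = 4 + 16 + 4 + 0 = 24
s = √(24/2) = 3.4641
e/s = -2 / 3.4641 = -0.58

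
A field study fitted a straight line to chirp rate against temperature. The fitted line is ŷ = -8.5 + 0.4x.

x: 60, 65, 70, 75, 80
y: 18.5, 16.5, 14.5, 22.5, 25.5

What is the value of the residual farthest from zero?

x=60: ŷ = -8.5 + 0.4·60 = 15.5; e = 18.5 − 15.5 = 3
x=65: ŷ = -8.5 + 0.4·65 = 17.5; e = 16.5 − 17.5 = -1
x=70: ŷ = -8.5 + 0.4·70 = 19.5; e = 14.5 − 19.5 = -5
x=75: ŷ = -8.5 + 0.4·75 = 21.5; e = 22.5 − 21.5 = 1
x=80: ŷ = -8.5 + 0.4·80 = 23.5; e = 25.5 − 23.5 = 2
Largest |e| is 5 at x = 70, residual -5.

e = -5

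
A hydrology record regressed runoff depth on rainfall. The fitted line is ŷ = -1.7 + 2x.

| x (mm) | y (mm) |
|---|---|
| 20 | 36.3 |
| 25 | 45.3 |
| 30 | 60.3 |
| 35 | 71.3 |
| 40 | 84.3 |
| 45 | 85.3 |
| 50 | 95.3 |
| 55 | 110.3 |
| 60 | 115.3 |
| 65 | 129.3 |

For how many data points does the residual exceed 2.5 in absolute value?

x=20: ŷ = -1.7 + 2·20 = 38.3; r = 36.3 − 38.3 = -2
x=25: ŷ = -1.7 + 2·25 = 48.3; r = 45.3 − 48.3 = -3
x=30: ŷ = -1.7 + 2·30 = 58.3; r = 60.3 − 58.3 = 2
x=35: ŷ = -1.7 + 2·35 = 68.3; r = 71.3 − 68.3 = 3
x=40: ŷ = -1.7 + 2·40 = 78.3; r = 84.3 − 78.3 = 6
x=45: ŷ = -1.7 + 2·45 = 88.3; r = 85.3 − 88.3 = -3
x=50: ŷ = -1.7 + 2·50 = 98.3; r = 95.3 − 98.3 = -3
x=55: ŷ = -1.7 + 2·55 = 108.3; r = 110.3 − 108.3 = 2
x=60: ŷ = -1.7 + 2·60 = 118.3; r = 115.3 − 118.3 = -3
x=65: ŷ = -1.7 + 2·65 = 128.3; r = 129.3 − 128.3 = 1
|r| > 2.5: x=25 (|r|=3), x=35 (|r|=3), x=40 (|r|=6), x=45 (|r|=3), x=50 (|r|=3), x=60 (|r|=3) → 6

6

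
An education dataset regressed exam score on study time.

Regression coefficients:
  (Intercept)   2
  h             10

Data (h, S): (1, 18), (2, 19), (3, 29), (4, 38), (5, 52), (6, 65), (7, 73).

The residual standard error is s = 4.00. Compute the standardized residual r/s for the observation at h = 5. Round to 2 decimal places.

Ŝ = 2 + 10·5 = 52
r = 52 − 52 = 0
r/s = 0 / 4.00 = 0.00

0.00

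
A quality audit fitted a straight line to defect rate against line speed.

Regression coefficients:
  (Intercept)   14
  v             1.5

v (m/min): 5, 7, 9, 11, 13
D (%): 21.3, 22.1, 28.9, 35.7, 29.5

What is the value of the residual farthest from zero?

v=5: D̂ = 14 + 1.5·5 = 21.5; e = 21.3 − 21.5 = -0.2
v=7: D̂ = 14 + 1.5·7 = 24.5; e = 22.1 − 24.5 = -2.4
v=9: D̂ = 14 + 1.5·9 = 27.5; e = 28.9 − 27.5 = 1.4
v=11: D̂ = 14 + 1.5·11 = 30.5; e = 35.7 − 30.5 = 5.2
v=13: D̂ = 14 + 1.5·13 = 33.5; e = 29.5 − 33.5 = -4
Largest |e| is 5.2 at v = 11, residual 5.2.

e = 5.2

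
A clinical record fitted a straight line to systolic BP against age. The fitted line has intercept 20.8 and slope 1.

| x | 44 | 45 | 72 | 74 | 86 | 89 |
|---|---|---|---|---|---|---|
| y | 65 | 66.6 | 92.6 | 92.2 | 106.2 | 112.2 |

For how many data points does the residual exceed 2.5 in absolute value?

1

x=44: ŷ = 20.8 + 44 = 64.8; r = 65 − 64.8 = 0.2
x=45: ŷ = 20.8 + 45 = 65.8; r = 66.6 − 65.8 = 0.8
x=72: ŷ = 20.8 + 72 = 92.8; r = 92.6 − 92.8 = -0.2
x=74: ŷ = 20.8 + 74 = 94.8; r = 92.2 − 94.8 = -2.6
x=86: ŷ = 20.8 + 86 = 106.8; r = 106.2 − 106.8 = -0.6
x=89: ŷ = 20.8 + 89 = 109.8; r = 112.2 − 109.8 = 2.4
|r| > 2.5: x=74 (|r|=2.6) → 1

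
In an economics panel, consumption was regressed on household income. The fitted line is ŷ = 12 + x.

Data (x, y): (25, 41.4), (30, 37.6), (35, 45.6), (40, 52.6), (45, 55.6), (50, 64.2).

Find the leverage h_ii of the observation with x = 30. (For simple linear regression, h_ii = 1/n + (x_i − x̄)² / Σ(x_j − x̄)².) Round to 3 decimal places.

h = 0.295

x̄ = (25 + 30 + 35 + 40 + 45 + 50)/6 = 37.5
Σ(x − x̄)² = 156.25 + 56.25 + 6.25 + 6.25 + 56.25 + 156.25 = 437.5
h = 1/6 + (-7.5)²/437.5 = 0.166667 + 0.128571 = 0.295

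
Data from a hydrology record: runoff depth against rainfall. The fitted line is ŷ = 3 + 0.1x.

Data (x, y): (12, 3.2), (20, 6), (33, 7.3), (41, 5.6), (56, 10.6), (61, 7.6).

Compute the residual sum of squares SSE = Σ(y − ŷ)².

SSE = 11.5

x=12: ŷ = 3 + 0.1·12 = 4.2; e = 3.2 − 4.2 = -1
x=20: ŷ = 3 + 0.1·20 = 5; e = 6 − 5 = 1
x=33: ŷ = 3 + 0.1·33 = 6.3; e = 7.3 − 6.3 = 1
x=41: ŷ = 3 + 0.1·41 = 7.1; e = 5.6 − 7.1 = -1.5
x=56: ŷ = 3 + 0.1·56 = 8.6; e = 10.6 − 8.6 = 2
x=61: ŷ = 3 + 0.1·61 = 9.1; e = 7.6 − 9.1 = -1.5
SSE = 1 + 1 + 1 + 2.25 + 4 + 2.25 = 11.5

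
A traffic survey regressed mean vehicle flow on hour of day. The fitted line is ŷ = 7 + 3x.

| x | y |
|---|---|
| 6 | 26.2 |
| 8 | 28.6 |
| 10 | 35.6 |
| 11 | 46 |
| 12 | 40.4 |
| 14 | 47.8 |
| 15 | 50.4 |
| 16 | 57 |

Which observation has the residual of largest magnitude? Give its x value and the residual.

x=6: ŷ = 7 + 3·6 = 25; e = 26.2 − 25 = 1.2
x=8: ŷ = 7 + 3·8 = 31; e = 28.6 − 31 = -2.4
x=10: ŷ = 7 + 3·10 = 37; e = 35.6 − 37 = -1.4
x=11: ŷ = 7 + 3·11 = 40; e = 46 − 40 = 6
x=12: ŷ = 7 + 3·12 = 43; e = 40.4 − 43 = -2.6
x=14: ŷ = 7 + 3·14 = 49; e = 47.8 − 49 = -1.2
x=15: ŷ = 7 + 3·15 = 52; e = 50.4 − 52 = -1.6
x=16: ŷ = 7 + 3·16 = 55; e = 57 − 55 = 2
Largest |e| is 6 at x = 11, residual 6.

x = 11, e = 6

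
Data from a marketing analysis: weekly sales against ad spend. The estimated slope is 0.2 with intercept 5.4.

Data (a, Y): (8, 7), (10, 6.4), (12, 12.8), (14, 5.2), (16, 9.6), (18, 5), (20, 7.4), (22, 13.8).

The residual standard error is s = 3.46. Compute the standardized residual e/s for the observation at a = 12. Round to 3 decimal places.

Ŷ = 5.4 + 0.2·12 = 7.8
e = 12.8 − 7.8 = 5
e/s = 5 / 3.46 = 1.445

1.445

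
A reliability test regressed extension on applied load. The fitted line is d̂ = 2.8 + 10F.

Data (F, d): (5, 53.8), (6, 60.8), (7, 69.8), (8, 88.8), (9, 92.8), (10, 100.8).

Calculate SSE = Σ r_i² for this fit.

SSE = 54

F=5: d̂ = 2.8 + 10·5 = 52.8; r = 53.8 − 52.8 = 1
F=6: d̂ = 2.8 + 10·6 = 62.8; r = 60.8 − 62.8 = -2
F=7: d̂ = 2.8 + 10·7 = 72.8; r = 69.8 − 72.8 = -3
F=8: d̂ = 2.8 + 10·8 = 82.8; r = 88.8 − 82.8 = 6
F=9: d̂ = 2.8 + 10·9 = 92.8; r = 92.8 − 92.8 = 0
F=10: d̂ = 2.8 + 10·10 = 102.8; r = 100.8 − 102.8 = -2
SSE = 1 + 4 + 9 + 36 + 0 + 4 = 54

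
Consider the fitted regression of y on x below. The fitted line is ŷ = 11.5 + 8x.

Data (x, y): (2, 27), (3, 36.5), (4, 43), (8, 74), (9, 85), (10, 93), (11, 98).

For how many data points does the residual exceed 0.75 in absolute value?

x=2: ŷ = 11.5 + 8·2 = 27.5; r = 27 − 27.5 = -0.5
x=3: ŷ = 11.5 + 8·3 = 35.5; r = 36.5 − 35.5 = 1
x=4: ŷ = 11.5 + 8·4 = 43.5; r = 43 − 43.5 = -0.5
x=8: ŷ = 11.5 + 8·8 = 75.5; r = 74 − 75.5 = -1.5
x=9: ŷ = 11.5 + 8·9 = 83.5; r = 85 − 83.5 = 1.5
x=10: ŷ = 11.5 + 8·10 = 91.5; r = 93 − 91.5 = 1.5
x=11: ŷ = 11.5 + 8·11 = 99.5; r = 98 − 99.5 = -1.5
|r| > 0.75: x=3 (|r|=1), x=8 (|r|=1.5), x=9 (|r|=1.5), x=10 (|r|=1.5), x=11 (|r|=1.5) → 5

5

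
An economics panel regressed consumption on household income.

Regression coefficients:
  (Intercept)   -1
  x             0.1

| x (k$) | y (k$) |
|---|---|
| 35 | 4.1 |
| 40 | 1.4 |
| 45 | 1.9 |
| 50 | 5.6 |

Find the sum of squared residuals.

SSE = 10.24

x=35: ŷ = -1 + 0.1·35 = 2.5; r = 4.1 − 2.5 = 1.6
x=40: ŷ = -1 + 0.1·40 = 3; r = 1.4 − 3 = -1.6
x=45: ŷ = -1 + 0.1·45 = 3.5; r = 1.9 − 3.5 = -1.6
x=50: ŷ = -1 + 0.1·50 = 4; r = 5.6 − 4 = 1.6
SSE = 2.56 + 2.56 + 2.56 + 2.56 = 10.24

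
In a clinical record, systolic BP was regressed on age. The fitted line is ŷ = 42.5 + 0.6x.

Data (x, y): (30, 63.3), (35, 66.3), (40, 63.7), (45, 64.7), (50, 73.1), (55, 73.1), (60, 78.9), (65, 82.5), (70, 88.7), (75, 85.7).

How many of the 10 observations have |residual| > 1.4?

x=30: ŷ = 42.5 + 0.6·30 = 60.5; e = 63.3 − 60.5 = 2.8
x=35: ŷ = 42.5 + 0.6·35 = 63.5; e = 66.3 − 63.5 = 2.8
x=40: ŷ = 42.5 + 0.6·40 = 66.5; e = 63.7 − 66.5 = -2.8
x=45: ŷ = 42.5 + 0.6·45 = 69.5; e = 64.7 − 69.5 = -4.8
x=50: ŷ = 42.5 + 0.6·50 = 72.5; e = 73.1 − 72.5 = 0.6
x=55: ŷ = 42.5 + 0.6·55 = 75.5; e = 73.1 − 75.5 = -2.4
x=60: ŷ = 42.5 + 0.6·60 = 78.5; e = 78.9 − 78.5 = 0.4
x=65: ŷ = 42.5 + 0.6·65 = 81.5; e = 82.5 − 81.5 = 1
x=70: ŷ = 42.5 + 0.6·70 = 84.5; e = 88.7 − 84.5 = 4.2
x=75: ŷ = 42.5 + 0.6·75 = 87.5; e = 85.7 − 87.5 = -1.8
|e| > 1.4: x=30 (|e|=2.8), x=35 (|e|=2.8), x=40 (|e|=2.8), x=45 (|e|=4.8), x=55 (|e|=2.4), x=70 (|e|=4.2), x=75 (|e|=1.8) → 7

7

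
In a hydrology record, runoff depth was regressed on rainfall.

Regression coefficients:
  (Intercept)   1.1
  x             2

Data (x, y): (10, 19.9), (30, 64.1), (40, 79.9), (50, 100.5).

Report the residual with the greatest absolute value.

e = 3

x=10: ŷ = 1.1 + 2·10 = 21.1; e = 19.9 − 21.1 = -1.2
x=30: ŷ = 1.1 + 2·30 = 61.1; e = 64.1 − 61.1 = 3
x=40: ŷ = 1.1 + 2·40 = 81.1; e = 79.9 − 81.1 = -1.2
x=50: ŷ = 1.1 + 2·50 = 101.1; e = 100.5 − 101.1 = -0.6
Largest |e| is 3 at x = 30, residual 3.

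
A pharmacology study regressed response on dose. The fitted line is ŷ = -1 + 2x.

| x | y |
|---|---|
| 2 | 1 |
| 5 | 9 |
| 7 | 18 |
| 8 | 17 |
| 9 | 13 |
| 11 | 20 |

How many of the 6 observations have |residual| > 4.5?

x=2: ŷ = -1 + 2·2 = 3; r = 1 − 3 = -2
x=5: ŷ = -1 + 2·5 = 9; r = 9 − 9 = 0
x=7: ŷ = -1 + 2·7 = 13; r = 18 − 13 = 5
x=8: ŷ = -1 + 2·8 = 15; r = 17 − 15 = 2
x=9: ŷ = -1 + 2·9 = 17; r = 13 − 17 = -4
x=11: ŷ = -1 + 2·11 = 21; r = 20 − 21 = -1
|r| > 4.5: x=7 (|r|=5) → 1

1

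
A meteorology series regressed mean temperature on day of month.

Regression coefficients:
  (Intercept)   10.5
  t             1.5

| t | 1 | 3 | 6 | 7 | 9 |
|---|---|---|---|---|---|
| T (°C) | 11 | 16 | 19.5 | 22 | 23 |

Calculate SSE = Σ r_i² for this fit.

t=1: T̂ = 10.5 + 1.5·1 = 12; r = 11 − 12 = -1
t=3: T̂ = 10.5 + 1.5·3 = 15; r = 16 − 15 = 1
t=6: T̂ = 10.5 + 1.5·6 = 19.5; r = 19.5 − 19.5 = 0
t=7: T̂ = 10.5 + 1.5·7 = 21; r = 22 − 21 = 1
t=9: T̂ = 10.5 + 1.5·9 = 24; r = 23 − 24 = -1
SSE = 1 + 1 + 0 + 1 + 1 = 4

SSE = 4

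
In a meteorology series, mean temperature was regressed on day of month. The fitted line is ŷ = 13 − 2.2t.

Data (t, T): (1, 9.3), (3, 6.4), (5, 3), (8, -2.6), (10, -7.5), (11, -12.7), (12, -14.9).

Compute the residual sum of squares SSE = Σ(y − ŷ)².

t=1: ŷ = 13 − 2.2·1 = 10.8; r = 9.3 − 10.8 = -1.5
t=3: ŷ = 13 − 2.2·3 = 6.4; r = 6.4 − 6.4 = 0
t=5: ŷ = 13 − 2.2·5 = 2; r = 3 − 2 = 1
t=8: ŷ = 13 − 2.2·8 = -4.6; r = -2.6 − (-4.6) = 2
t=10: ŷ = 13 − 2.2·10 = -9; r = -7.5 − (-9) = 1.5
t=11: ŷ = 13 − 2.2·11 = -11.2; r = -12.7 − (-11.2) = -1.5
t=12: ŷ = 13 − 2.2·12 = -13.4; r = -14.9 − (-13.4) = -1.5
SSE = 2.25 + 0 + 1 + 4 + 2.25 + 2.25 + 2.25 = 14

SSE = 14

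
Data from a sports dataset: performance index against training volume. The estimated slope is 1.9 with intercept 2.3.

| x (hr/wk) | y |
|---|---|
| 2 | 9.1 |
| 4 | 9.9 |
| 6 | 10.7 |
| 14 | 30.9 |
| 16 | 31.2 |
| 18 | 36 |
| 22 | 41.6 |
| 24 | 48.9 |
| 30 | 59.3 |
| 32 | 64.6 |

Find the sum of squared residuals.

SSE = 34

x=2: ŷ = 2.3 + 1.9·2 = 6.1; e = 9.1 − 6.1 = 3
x=4: ŷ = 2.3 + 1.9·4 = 9.9; e = 9.9 − 9.9 = 0
x=6: ŷ = 2.3 + 1.9·6 = 13.7; e = 10.7 − 13.7 = -3
x=14: ŷ = 2.3 + 1.9·14 = 28.9; e = 30.9 − 28.9 = 2
x=16: ŷ = 2.3 + 1.9·16 = 32.7; e = 31.2 − 32.7 = -1.5
x=18: ŷ = 2.3 + 1.9·18 = 36.5; e = 36 − 36.5 = -0.5
x=22: ŷ = 2.3 + 1.9·22 = 44.1; e = 41.6 − 44.1 = -2.5
x=24: ŷ = 2.3 + 1.9·24 = 47.9; e = 48.9 − 47.9 = 1
x=30: ŷ = 2.3 + 1.9·30 = 59.3; e = 59.3 − 59.3 = 0
x=32: ŷ = 2.3 + 1.9·32 = 63.1; e = 64.6 − 63.1 = 1.5
SSE = 9 + 0 + 9 + 4 + 2.25 + 0.25 + 6.25 + 1 + 0 + 2.25 = 34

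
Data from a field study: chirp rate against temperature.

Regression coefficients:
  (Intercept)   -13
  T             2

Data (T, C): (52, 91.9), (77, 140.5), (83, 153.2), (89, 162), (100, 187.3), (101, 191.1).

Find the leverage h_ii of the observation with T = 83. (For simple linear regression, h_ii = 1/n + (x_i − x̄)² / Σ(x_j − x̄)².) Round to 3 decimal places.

T̄ = (52 + 77 + 83 + 89 + 100 + 101)/6 = 83.6667
Σ(T − T̄)² = 1002.78 + 44.4444 + 0.444444 + 28.4444 + 266.778 + 300.444 = 1643.33
h = 1/6 + (-0.666667)²/1643.33 = 0.166667 + 0.000270453 = 0.167

h = 0.167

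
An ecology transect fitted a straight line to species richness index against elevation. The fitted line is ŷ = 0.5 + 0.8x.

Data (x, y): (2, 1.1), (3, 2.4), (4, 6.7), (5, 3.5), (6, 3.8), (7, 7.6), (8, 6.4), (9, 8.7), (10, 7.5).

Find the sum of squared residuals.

SSE = 18

x=2: ŷ = 0.5 + 0.8·2 = 2.1; e = 1.1 − 2.1 = -1
x=3: ŷ = 0.5 + 0.8·3 = 2.9; e = 2.4 − 2.9 = -0.5
x=4: ŷ = 0.5 + 0.8·4 = 3.7; e = 6.7 − 3.7 = 3
x=5: ŷ = 0.5 + 0.8·5 = 4.5; e = 3.5 − 4.5 = -1
x=6: ŷ = 0.5 + 0.8·6 = 5.3; e = 3.8 − 5.3 = -1.5
x=7: ŷ = 0.5 + 0.8·7 = 6.1; e = 7.6 − 6.1 = 1.5
x=8: ŷ = 0.5 + 0.8·8 = 6.9; e = 6.4 − 6.9 = -0.5
x=9: ŷ = 0.5 + 0.8·9 = 7.7; e = 8.7 − 7.7 = 1
x=10: ŷ = 0.5 + 0.8·10 = 8.5; e = 7.5 − 8.5 = -1
SSE = 1 + 0.25 + 9 + 1 + 2.25 + 2.25 + 0.25 + 1 + 1 = 18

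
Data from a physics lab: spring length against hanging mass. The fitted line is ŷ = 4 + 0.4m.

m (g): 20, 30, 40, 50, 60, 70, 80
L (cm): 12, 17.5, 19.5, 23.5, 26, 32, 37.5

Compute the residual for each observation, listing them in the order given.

m=20: ŷ = 4 + 0.4·20 = 12; r = 12 − 12 = 0
m=30: ŷ = 4 + 0.4·30 = 16; r = 17.5 − 16 = 1.5
m=40: ŷ = 4 + 0.4·40 = 20; r = 19.5 − 20 = -0.5
m=50: ŷ = 4 + 0.4·50 = 24; r = 23.5 − 24 = -0.5
m=60: ŷ = 4 + 0.4·60 = 28; r = 26 − 28 = -2
m=70: ŷ = 4 + 0.4·70 = 32; r = 32 − 32 = 0
m=80: ŷ = 4 + 0.4·80 = 36; r = 37.5 − 36 = 1.5

0, 1.5, -0.5, -0.5, -2, 0, 1.5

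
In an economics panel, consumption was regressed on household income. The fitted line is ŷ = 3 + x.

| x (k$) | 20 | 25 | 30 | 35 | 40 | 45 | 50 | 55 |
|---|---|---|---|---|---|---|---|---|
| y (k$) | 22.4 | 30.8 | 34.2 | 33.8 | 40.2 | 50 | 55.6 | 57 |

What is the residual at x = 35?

ŷ = 3 + 35 = 38
r = 33.8 − 38 = -4.2

r = -4.2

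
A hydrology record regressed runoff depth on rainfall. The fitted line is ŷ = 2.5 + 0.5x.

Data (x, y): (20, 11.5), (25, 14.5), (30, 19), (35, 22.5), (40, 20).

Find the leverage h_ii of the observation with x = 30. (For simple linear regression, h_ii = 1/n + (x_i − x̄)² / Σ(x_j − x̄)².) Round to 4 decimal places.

x̄ = (20 + 25 + 30 + 35 + 40)/5 = 30
Σ(x − x̄)² = 100 + 25 + 0 + 25 + 100 = 250
h = 1/5 + (0)²/250 = 0.2 + 0 = 0.2000

h = 0.2000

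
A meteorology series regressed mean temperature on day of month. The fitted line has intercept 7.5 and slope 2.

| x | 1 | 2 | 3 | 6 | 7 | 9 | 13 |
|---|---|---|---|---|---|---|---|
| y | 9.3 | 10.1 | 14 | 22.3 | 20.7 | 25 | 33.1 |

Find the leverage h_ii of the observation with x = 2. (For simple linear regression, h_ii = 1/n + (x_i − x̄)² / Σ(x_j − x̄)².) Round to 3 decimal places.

x̄ = (1 + 2 + 3 + 6 + 7 + 9 + 13)/7 = 5.85714
Σ(x − x̄)² = 23.5918 + 14.8776 + 8.16327 + 0.0204082 + 1.30612 + 9.87755 + 51.0204 = 108.857
h = 1/7 + (-3.85714)²/108.857 = 0.142857 + 0.13667 = 0.280

h = 0.280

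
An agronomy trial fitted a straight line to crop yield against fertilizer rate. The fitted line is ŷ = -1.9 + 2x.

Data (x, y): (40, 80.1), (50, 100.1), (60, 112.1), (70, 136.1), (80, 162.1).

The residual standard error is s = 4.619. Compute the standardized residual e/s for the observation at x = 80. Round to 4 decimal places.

ŷ = -1.9 + 2·80 = 158.1
e = 162.1 − 158.1 = 4
e/s = 4 / 4.619 = 0.8660

0.8660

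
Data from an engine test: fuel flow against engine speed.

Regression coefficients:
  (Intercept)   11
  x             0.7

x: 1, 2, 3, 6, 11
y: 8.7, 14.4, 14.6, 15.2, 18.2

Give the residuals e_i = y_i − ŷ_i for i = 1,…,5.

x=1: ŷ = 11 + 0.7·1 = 11.7; e = 8.7 − 11.7 = -3
x=2: ŷ = 11 + 0.7·2 = 12.4; e = 14.4 − 12.4 = 2
x=3: ŷ = 11 + 0.7·3 = 13.1; e = 14.6 − 13.1 = 1.5
x=6: ŷ = 11 + 0.7·6 = 15.2; e = 15.2 − 15.2 = 0
x=11: ŷ = 11 + 0.7·11 = 18.7; e = 18.2 − 18.7 = -0.5

-3, 2, 1.5, 0, -0.5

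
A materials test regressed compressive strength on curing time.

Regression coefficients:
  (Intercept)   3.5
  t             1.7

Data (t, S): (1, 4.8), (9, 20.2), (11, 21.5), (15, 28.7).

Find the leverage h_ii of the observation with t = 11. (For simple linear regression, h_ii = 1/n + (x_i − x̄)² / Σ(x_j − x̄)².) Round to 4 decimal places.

t̄ = (1 + 9 + 11 + 15)/4 = 9
Σ(t − t̄)² = 64 + 0 + 4 + 36 = 104
h = 1/4 + (2)²/104 = 0.25 + 0.0384615 = 0.2885

h = 0.2885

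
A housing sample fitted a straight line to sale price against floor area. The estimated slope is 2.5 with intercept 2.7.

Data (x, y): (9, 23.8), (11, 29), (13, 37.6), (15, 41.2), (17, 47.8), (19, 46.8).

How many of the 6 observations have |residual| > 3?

1

x=9: ŷ = 2.7 + 2.5·9 = 25.2; r = 23.8 − 25.2 = -1.4
x=11: ŷ = 2.7 + 2.5·11 = 30.2; r = 29 − 30.2 = -1.2
x=13: ŷ = 2.7 + 2.5·13 = 35.2; r = 37.6 − 35.2 = 2.4
x=15: ŷ = 2.7 + 2.5·15 = 40.2; r = 41.2 − 40.2 = 1
x=17: ŷ = 2.7 + 2.5·17 = 45.2; r = 47.8 − 45.2 = 2.6
x=19: ŷ = 2.7 + 2.5·19 = 50.2; r = 46.8 − 50.2 = -3.4
|r| > 3: x=19 (|r|=3.4) → 1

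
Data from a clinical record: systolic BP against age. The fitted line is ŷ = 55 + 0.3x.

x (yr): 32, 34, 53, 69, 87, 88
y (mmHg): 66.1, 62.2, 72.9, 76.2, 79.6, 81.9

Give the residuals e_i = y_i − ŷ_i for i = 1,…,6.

x=32: ŷ = 55 + 0.3·32 = 64.6; e = 66.1 − 64.6 = 1.5
x=34: ŷ = 55 + 0.3·34 = 65.2; e = 62.2 − 65.2 = -3
x=53: ŷ = 55 + 0.3·53 = 70.9; e = 72.9 − 70.9 = 2
x=69: ŷ = 55 + 0.3·69 = 75.7; e = 76.2 − 75.7 = 0.5
x=87: ŷ = 55 + 0.3·87 = 81.1; e = 79.6 − 81.1 = -1.5
x=88: ŷ = 55 + 0.3·88 = 81.4; e = 81.9 − 81.4 = 0.5

1.5, -3, 2, 0.5, -1.5, 0.5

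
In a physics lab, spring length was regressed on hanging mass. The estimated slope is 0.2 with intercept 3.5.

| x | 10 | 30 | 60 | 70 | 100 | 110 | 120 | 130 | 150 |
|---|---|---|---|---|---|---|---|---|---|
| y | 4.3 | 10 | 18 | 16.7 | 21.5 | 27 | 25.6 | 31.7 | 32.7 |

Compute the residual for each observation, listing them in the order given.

-1.2, 0.5, 2.5, -0.8, -2, 1.5, -1.9, 2.2, -0.8

x=10: ŷ = 3.5 + 0.2·10 = 5.5; e = 4.3 − 5.5 = -1.2
x=30: ŷ = 3.5 + 0.2·30 = 9.5; e = 10 − 9.5 = 0.5
x=60: ŷ = 3.5 + 0.2·60 = 15.5; e = 18 − 15.5 = 2.5
x=70: ŷ = 3.5 + 0.2·70 = 17.5; e = 16.7 − 17.5 = -0.8
x=100: ŷ = 3.5 + 0.2·100 = 23.5; e = 21.5 − 23.5 = -2
x=110: ŷ = 3.5 + 0.2·110 = 25.5; e = 27 − 25.5 = 1.5
x=120: ŷ = 3.5 + 0.2·120 = 27.5; e = 25.6 − 27.5 = -1.9
x=130: ŷ = 3.5 + 0.2·130 = 29.5; e = 31.7 − 29.5 = 2.2
x=150: ŷ = 3.5 + 0.2·150 = 33.5; e = 32.7 − 33.5 = -0.8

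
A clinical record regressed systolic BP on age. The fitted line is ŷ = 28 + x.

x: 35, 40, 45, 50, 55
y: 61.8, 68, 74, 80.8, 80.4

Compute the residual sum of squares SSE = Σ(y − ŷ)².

SSE = 17.04

x=35: ŷ = 28 + 35 = 63; r = 61.8 − 63 = -1.2
x=40: ŷ = 28 + 40 = 68; r = 68 − 68 = 0
x=45: ŷ = 28 + 45 = 73; r = 74 − 73 = 1
x=50: ŷ = 28 + 50 = 78; r = 80.8 − 78 = 2.8
x=55: ŷ = 28 + 55 = 83; r = 80.4 − 83 = -2.6
SSE = 1.44 + 0 + 1 + 7.84 + 6.76 = 17.04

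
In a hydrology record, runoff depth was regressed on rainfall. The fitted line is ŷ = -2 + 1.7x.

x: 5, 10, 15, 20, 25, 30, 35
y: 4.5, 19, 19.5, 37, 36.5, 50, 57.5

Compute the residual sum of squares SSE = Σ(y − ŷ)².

SSE = 78

x=5: ŷ = -2 + 1.7·5 = 6.5; r = 4.5 − 6.5 = -2
x=10: ŷ = -2 + 1.7·10 = 15; r = 19 − 15 = 4
x=15: ŷ = -2 + 1.7·15 = 23.5; r = 19.5 − 23.5 = -4
x=20: ŷ = -2 + 1.7·20 = 32; r = 37 − 32 = 5
x=25: ŷ = -2 + 1.7·25 = 40.5; r = 36.5 − 40.5 = -4
x=30: ŷ = -2 + 1.7·30 = 49; r = 50 − 49 = 1
x=35: ŷ = -2 + 1.7·35 = 57.5; r = 57.5 − 57.5 = 0
SSE = 4 + 16 + 16 + 25 + 16 + 1 + 0 = 78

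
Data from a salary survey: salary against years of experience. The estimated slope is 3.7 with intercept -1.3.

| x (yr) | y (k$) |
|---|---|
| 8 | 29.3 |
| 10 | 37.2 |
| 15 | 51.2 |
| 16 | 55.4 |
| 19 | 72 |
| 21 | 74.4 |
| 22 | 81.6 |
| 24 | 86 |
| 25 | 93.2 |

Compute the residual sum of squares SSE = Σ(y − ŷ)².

x=8: ŷ = -1.3 + 3.7·8 = 28.3; e = 29.3 − 28.3 = 1
x=10: ŷ = -1.3 + 3.7·10 = 35.7; e = 37.2 − 35.7 = 1.5
x=15: ŷ = -1.3 + 3.7·15 = 54.2; e = 51.2 − 54.2 = -3
x=16: ŷ = -1.3 + 3.7·16 = 57.9; e = 55.4 − 57.9 = -2.5
x=19: ŷ = -1.3 + 3.7·19 = 69; e = 72 − 69 = 3
x=21: ŷ = -1.3 + 3.7·21 = 76.4; e = 74.4 − 76.4 = -2
x=22: ŷ = -1.3 + 3.7·22 = 80.1; e = 81.6 − 80.1 = 1.5
x=24: ŷ = -1.3 + 3.7·24 = 87.5; e = 86 − 87.5 = -1.5
x=25: ŷ = -1.3 + 3.7·25 = 91.2; e = 93.2 − 91.2 = 2
SSE = 1 + 2.25 + 9 + 6.25 + 9 + 4 + 2.25 + 2.25 + 4 = 40

SSE = 40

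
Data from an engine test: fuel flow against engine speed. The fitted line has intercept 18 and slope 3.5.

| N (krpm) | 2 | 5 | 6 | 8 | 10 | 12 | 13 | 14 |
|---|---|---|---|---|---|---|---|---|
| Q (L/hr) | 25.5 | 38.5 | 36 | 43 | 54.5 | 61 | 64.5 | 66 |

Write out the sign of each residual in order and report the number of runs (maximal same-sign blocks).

4 runs

N=2: Q̂ = 18 + 3.5·2 = 25; e = 25.5 − 25 = 0.5
N=5: Q̂ = 18 + 3.5·5 = 35.5; e = 38.5 − 35.5 = 3
N=6: Q̂ = 18 + 3.5·6 = 39; e = 36 − 39 = -3
N=8: Q̂ = 18 + 3.5·8 = 46; e = 43 − 46 = -3
N=10: Q̂ = 18 + 3.5·10 = 53; e = 54.5 − 53 = 1.5
N=12: Q̂ = 18 + 3.5·12 = 60; e = 61 − 60 = 1
N=13: Q̂ = 18 + 3.5·13 = 63.5; e = 64.5 − 63.5 = 1
N=14: Q̂ = 18 + 3.5·14 = 67; e = 66 − 67 = -1
Signs: + + − − + + + −
Runs: +×2, −×2, +×3, −×1 → 4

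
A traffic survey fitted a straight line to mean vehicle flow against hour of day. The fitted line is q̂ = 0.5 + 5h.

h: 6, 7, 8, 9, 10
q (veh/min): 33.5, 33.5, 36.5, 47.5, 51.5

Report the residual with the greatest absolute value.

h=6: q̂ = 0.5 + 5·6 = 30.5; r = 33.5 − 30.5 = 3
h=7: q̂ = 0.5 + 5·7 = 35.5; r = 33.5 − 35.5 = -2
h=8: q̂ = 0.5 + 5·8 = 40.5; r = 36.5 − 40.5 = -4
h=9: q̂ = 0.5 + 5·9 = 45.5; r = 47.5 − 45.5 = 2
h=10: q̂ = 0.5 + 5·10 = 50.5; r = 51.5 − 50.5 = 1
Largest |r| is 4 at h = 8, residual -4.

r = -4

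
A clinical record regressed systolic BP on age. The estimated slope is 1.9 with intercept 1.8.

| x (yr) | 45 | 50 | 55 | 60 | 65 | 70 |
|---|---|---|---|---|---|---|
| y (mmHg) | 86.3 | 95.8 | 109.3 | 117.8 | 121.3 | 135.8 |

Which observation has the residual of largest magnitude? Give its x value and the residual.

x=45: ŷ = 1.8 + 1.9·45 = 87.3; r = 86.3 − 87.3 = -1
x=50: ŷ = 1.8 + 1.9·50 = 96.8; r = 95.8 − 96.8 = -1
x=55: ŷ = 1.8 + 1.9·55 = 106.3; r = 109.3 − 106.3 = 3
x=60: ŷ = 1.8 + 1.9·60 = 115.8; r = 117.8 − 115.8 = 2
x=65: ŷ = 1.8 + 1.9·65 = 125.3; r = 121.3 − 125.3 = -4
x=70: ŷ = 1.8 + 1.9·70 = 134.8; r = 135.8 − 134.8 = 1
Largest |r| is 4 at x = 65, residual -4.

x = 65, r = -4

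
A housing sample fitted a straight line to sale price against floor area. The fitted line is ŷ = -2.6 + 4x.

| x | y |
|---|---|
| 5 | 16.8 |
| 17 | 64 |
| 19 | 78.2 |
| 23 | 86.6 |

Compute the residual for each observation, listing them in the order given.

-0.6, -1.4, 4.8, -2.8

x=5: ŷ = -2.6 + 4·5 = 17.4; r = 16.8 − 17.4 = -0.6
x=17: ŷ = -2.6 + 4·17 = 65.4; r = 64 − 65.4 = -1.4
x=19: ŷ = -2.6 + 4·19 = 73.4; r = 78.2 − 73.4 = 4.8
x=23: ŷ = -2.6 + 4·23 = 89.4; r = 86.6 − 89.4 = -2.8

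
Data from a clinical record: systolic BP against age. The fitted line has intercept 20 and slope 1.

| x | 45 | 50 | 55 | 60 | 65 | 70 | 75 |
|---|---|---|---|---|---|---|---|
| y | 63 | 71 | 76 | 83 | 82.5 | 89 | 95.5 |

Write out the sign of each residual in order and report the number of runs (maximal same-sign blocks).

4 runs

x=45: ŷ = 20 + 45 = 65; r = 63 − 65 = -2
x=50: ŷ = 20 + 50 = 70; r = 71 − 70 = 1
x=55: ŷ = 20 + 55 = 75; r = 76 − 75 = 1
x=60: ŷ = 20 + 60 = 80; r = 83 − 80 = 3
x=65: ŷ = 20 + 65 = 85; r = 82.5 − 85 = -2.5
x=70: ŷ = 20 + 70 = 90; r = 89 − 90 = -1
x=75: ŷ = 20 + 75 = 95; r = 95.5 − 95 = 0.5
Signs: − + + + − − +
Runs: −×1, +×3, −×2, +×1 → 4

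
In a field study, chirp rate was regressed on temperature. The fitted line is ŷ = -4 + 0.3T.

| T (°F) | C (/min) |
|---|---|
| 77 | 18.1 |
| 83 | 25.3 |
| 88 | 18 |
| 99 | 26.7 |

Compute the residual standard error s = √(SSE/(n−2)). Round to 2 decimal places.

T=77: ŷ = -4 + 0.3·77 = 19.1; e = 18.1 − 19.1 = -1
T=83: ŷ = -4 + 0.3·83 = 20.9; e = 25.3 − 20.9 = 4.4
T=88: ŷ = -4 + 0.3·88 = 22.4; e = 18 − 22.4 = -4.4
T=99: ŷ = -4 + 0.3·99 = 25.7; e = 26.7 − 25.7 = 1
SSE = 1 + 19.36 + 19.36 + 1 = 40.72
s = √(40.72/2) = √20.36 ≈ 4.51

s = 4.51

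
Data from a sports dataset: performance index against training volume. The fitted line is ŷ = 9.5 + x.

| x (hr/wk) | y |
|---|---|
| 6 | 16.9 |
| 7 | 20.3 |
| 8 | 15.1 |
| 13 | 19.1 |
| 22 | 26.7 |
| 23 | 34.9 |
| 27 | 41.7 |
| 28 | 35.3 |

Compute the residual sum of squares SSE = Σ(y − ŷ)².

x=6: ŷ = 9.5 + 6 = 15.5; r = 16.9 − 15.5 = 1.4
x=7: ŷ = 9.5 + 7 = 16.5; r = 20.3 − 16.5 = 3.8
x=8: ŷ = 9.5 + 8 = 17.5; r = 15.1 − 17.5 = -2.4
x=13: ŷ = 9.5 + 13 = 22.5; r = 19.1 − 22.5 = -3.4
x=22: ŷ = 9.5 + 22 = 31.5; r = 26.7 − 31.5 = -4.8
x=23: ŷ = 9.5 + 23 = 32.5; r = 34.9 − 32.5 = 2.4
x=27: ŷ = 9.5 + 27 = 36.5; r = 41.7 − 36.5 = 5.2
x=28: ŷ = 9.5 + 28 = 37.5; r = 35.3 − 37.5 = -2.2
SSE = 1.96 + 14.44 + 5.76 + 11.56 + 23.04 + 5.76 + 27.04 + 4.84 = 94.4

SSE = 94.4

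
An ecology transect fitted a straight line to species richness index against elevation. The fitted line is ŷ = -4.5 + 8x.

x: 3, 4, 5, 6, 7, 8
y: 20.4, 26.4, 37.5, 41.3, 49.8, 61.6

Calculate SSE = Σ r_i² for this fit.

x=3: ŷ = -4.5 + 8·3 = 19.5; r = 20.4 − 19.5 = 0.9
x=4: ŷ = -4.5 + 8·4 = 27.5; r = 26.4 − 27.5 = -1.1
x=5: ŷ = -4.5 + 8·5 = 35.5; r = 37.5 − 35.5 = 2
x=6: ŷ = -4.5 + 8·6 = 43.5; r = 41.3 − 43.5 = -2.2
x=7: ŷ = -4.5 + 8·7 = 51.5; r = 49.8 − 51.5 = -1.7
x=8: ŷ = -4.5 + 8·8 = 59.5; r = 61.6 − 59.5 = 2.1
SSE = 0.81 + 1.21 + 4 + 4.84 + 2.89 + 4.41 = 18.16

SSE = 18.16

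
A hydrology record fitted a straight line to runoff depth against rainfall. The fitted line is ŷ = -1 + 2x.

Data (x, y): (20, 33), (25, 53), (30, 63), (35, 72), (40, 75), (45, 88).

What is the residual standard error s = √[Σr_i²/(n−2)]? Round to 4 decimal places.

s = 4.8477

x=20: ŷ = -1 + 2·20 = 39; r = 33 − 39 = -6
x=25: ŷ = -1 + 2·25 = 49; r = 53 − 49 = 4
x=30: ŷ = -1 + 2·30 = 59; r = 63 − 59 = 4
x=35: ŷ = -1 + 2·35 = 69; r = 72 − 69 = 3
x=40: ŷ = -1 + 2·40 = 79; r = 75 − 79 = -4
x=45: ŷ = -1 + 2·45 = 89; r = 88 − 89 = -1
SSE = 36 + 16 + 16 + 9 + 16 + 1 = 94
s = √(94/4) = √23.5 ≈ 4.8477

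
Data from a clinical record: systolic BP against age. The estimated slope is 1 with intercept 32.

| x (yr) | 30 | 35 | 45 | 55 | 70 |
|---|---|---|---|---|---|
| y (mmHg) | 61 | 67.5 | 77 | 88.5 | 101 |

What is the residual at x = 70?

r = -1

ŷ = 32 + 70 = 102
r = 101 − 102 = -1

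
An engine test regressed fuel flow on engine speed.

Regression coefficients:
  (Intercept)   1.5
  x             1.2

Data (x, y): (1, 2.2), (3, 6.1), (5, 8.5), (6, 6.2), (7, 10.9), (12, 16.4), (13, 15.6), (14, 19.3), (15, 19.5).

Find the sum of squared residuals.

SSE = 13

x=1: ŷ = 1.5 + 1.2·1 = 2.7; e = 2.2 − 2.7 = -0.5
x=3: ŷ = 1.5 + 1.2·3 = 5.1; e = 6.1 − 5.1 = 1
x=5: ŷ = 1.5 + 1.2·5 = 7.5; e = 8.5 − 7.5 = 1
x=6: ŷ = 1.5 + 1.2·6 = 8.7; e = 6.2 − 8.7 = -2.5
x=7: ŷ = 1.5 + 1.2·7 = 9.9; e = 10.9 − 9.9 = 1
x=12: ŷ = 1.5 + 1.2·12 = 15.9; e = 16.4 − 15.9 = 0.5
x=13: ŷ = 1.5 + 1.2·13 = 17.1; e = 15.6 − 17.1 = -1.5
x=14: ŷ = 1.5 + 1.2·14 = 18.3; e = 19.3 − 18.3 = 1
x=15: ŷ = 1.5 + 1.2·15 = 19.5; e = 19.5 − 19.5 = 0
SSE = 0.25 + 1 + 1 + 6.25 + 1 + 0.25 + 2.25 + 1 + 0 = 13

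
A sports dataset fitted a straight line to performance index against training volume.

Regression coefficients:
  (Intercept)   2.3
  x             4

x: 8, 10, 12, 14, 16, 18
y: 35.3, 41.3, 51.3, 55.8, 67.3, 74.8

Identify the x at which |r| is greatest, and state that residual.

x = 14, r = -2.5

x=8: ŷ = 2.3 + 4·8 = 34.3; r = 35.3 − 34.3 = 1
x=10: ŷ = 2.3 + 4·10 = 42.3; r = 41.3 − 42.3 = -1
x=12: ŷ = 2.3 + 4·12 = 50.3; r = 51.3 − 50.3 = 1
x=14: ŷ = 2.3 + 4·14 = 58.3; r = 55.8 − 58.3 = -2.5
x=16: ŷ = 2.3 + 4·16 = 66.3; r = 67.3 − 66.3 = 1
x=18: ŷ = 2.3 + 4·18 = 74.3; r = 74.8 − 74.3 = 0.5
Largest |r| is 2.5 at x = 14, residual -2.5.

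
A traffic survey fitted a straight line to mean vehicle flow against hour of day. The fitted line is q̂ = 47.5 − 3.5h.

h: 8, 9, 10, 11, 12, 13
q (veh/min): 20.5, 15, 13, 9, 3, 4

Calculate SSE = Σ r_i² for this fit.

h=8: q̂ = 47.5 − 3.5·8 = 19.5; r = 20.5 − 19.5 = 1
h=9: q̂ = 47.5 − 3.5·9 = 16; r = 15 − 16 = -1
h=10: q̂ = 47.5 − 3.5·10 = 12.5; r = 13 − 12.5 = 0.5
h=11: q̂ = 47.5 − 3.5·11 = 9; r = 9 − 9 = 0
h=12: q̂ = 47.5 − 3.5·12 = 5.5; r = 3 − 5.5 = -2.5
h=13: q̂ = 47.5 − 3.5·13 = 2; r = 4 − 2 = 2
SSE = 1 + 1 + 0.25 + 0 + 6.25 + 4 = 12.5

SSE = 12.5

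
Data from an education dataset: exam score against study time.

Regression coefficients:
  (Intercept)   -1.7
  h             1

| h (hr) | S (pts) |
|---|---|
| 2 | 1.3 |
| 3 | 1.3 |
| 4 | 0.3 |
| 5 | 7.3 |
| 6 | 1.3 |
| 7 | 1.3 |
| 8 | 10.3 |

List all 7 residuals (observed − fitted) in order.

h=2: Ŝ = -1.7 + 2 = 0.3; r = 1.3 − 0.3 = 1
h=3: Ŝ = -1.7 + 3 = 1.3; r = 1.3 − 1.3 = 0
h=4: Ŝ = -1.7 + 4 = 2.3; r = 0.3 − 2.3 = -2
h=5: Ŝ = -1.7 + 5 = 3.3; r = 7.3 − 3.3 = 4
h=6: Ŝ = -1.7 + 6 = 4.3; r = 1.3 − 4.3 = -3
h=7: Ŝ = -1.7 + 7 = 5.3; r = 1.3 − 5.3 = -4
h=8: Ŝ = -1.7 + 8 = 6.3; r = 10.3 − 6.3 = 4

1, 0, -2, 4, -3, -4, 4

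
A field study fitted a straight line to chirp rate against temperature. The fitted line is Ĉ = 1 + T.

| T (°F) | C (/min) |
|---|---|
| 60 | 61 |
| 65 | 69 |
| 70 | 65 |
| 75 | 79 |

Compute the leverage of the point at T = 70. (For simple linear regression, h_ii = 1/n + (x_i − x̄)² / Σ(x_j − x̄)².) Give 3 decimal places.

h = 0.300

T̄ = (60 + 65 + 70 + 75)/4 = 67.5
Σ(T − T̄)² = 56.25 + 6.25 + 6.25 + 56.25 = 125
h = 1/4 + (2.5)²/125 = 0.25 + 0.05 = 0.300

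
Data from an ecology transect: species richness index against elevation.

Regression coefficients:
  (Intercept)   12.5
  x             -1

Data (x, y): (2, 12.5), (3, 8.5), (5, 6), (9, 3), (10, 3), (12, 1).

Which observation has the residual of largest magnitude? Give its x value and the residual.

x=2: ŷ = 12.5 − 2 = 10.5; e = 12.5 − 10.5 = 2
x=3: ŷ = 12.5 − 3 = 9.5; e = 8.5 − 9.5 = -1
x=5: ŷ = 12.5 − 5 = 7.5; e = 6 − 7.5 = -1.5
x=9: ŷ = 12.5 − 9 = 3.5; e = 3 − 3.5 = -0.5
x=10: ŷ = 12.5 − 10 = 2.5; e = 3 − 2.5 = 0.5
x=12: ŷ = 12.5 − 12 = 0.5; e = 1 − 0.5 = 0.5
Largest |e| is 2 at x = 2, residual 2.

x = 2, e = 2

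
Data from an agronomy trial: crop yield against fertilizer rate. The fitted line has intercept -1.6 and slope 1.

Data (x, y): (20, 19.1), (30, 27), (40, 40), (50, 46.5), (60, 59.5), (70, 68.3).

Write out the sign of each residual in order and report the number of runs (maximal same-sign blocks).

x=20: ŷ = -1.6 + 20 = 18.4; e = 19.1 − 18.4 = 0.7
x=30: ŷ = -1.6 + 30 = 28.4; e = 27 − 28.4 = -1.4
x=40: ŷ = -1.6 + 40 = 38.4; e = 40 − 38.4 = 1.6
x=50: ŷ = -1.6 + 50 = 48.4; e = 46.5 − 48.4 = -1.9
x=60: ŷ = -1.6 + 60 = 58.4; e = 59.5 − 58.4 = 1.1
x=70: ŷ = -1.6 + 70 = 68.4; e = 68.3 − 68.4 = -0.1
Signs: + − + − + −
Runs: +×1, −×1, +×1, −×1, +×1, −×1 → 6

6 runs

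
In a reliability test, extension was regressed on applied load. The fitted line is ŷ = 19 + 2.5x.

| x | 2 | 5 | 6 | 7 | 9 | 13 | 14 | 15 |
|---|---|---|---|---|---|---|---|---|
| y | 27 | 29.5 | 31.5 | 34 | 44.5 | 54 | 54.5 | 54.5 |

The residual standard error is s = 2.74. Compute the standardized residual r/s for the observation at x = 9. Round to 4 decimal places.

1.0949

ŷ = 19 + 2.5·9 = 41.5
r = 44.5 − 41.5 = 3
r/s = 3 / 2.74 = 1.0949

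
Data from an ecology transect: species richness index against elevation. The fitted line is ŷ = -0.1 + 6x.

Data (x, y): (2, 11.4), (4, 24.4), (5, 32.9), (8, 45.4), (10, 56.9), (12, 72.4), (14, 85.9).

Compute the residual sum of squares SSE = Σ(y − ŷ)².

SSE = 29

x=2: ŷ = -0.1 + 6·2 = 11.9; r = 11.4 − 11.9 = -0.5
x=4: ŷ = -0.1 + 6·4 = 23.9; r = 24.4 − 23.9 = 0.5
x=5: ŷ = -0.1 + 6·5 = 29.9; r = 32.9 − 29.9 = 3
x=8: ŷ = -0.1 + 6·8 = 47.9; r = 45.4 − 47.9 = -2.5
x=10: ŷ = -0.1 + 6·10 = 59.9; r = 56.9 − 59.9 = -3
x=12: ŷ = -0.1 + 6·12 = 71.9; r = 72.4 − 71.9 = 0.5
x=14: ŷ = -0.1 + 6·14 = 83.9; r = 85.9 − 83.9 = 2
SSE = 0.25 + 0.25 + 9 + 6.25 + 9 + 0.25 + 4 = 29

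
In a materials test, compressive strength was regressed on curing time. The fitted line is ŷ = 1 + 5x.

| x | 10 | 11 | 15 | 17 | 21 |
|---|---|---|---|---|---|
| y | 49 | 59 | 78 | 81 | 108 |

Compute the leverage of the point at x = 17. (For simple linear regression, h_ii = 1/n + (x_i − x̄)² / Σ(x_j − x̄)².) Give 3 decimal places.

h = 0.260

x̄ = (10 + 11 + 15 + 17 + 21)/5 = 14.8
Σ(x − x̄)² = 23.04 + 14.44 + 0.04 + 4.84 + 38.44 = 80.8
h = 1/5 + (2.2)²/80.8 = 0.2 + 0.059901 = 0.260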